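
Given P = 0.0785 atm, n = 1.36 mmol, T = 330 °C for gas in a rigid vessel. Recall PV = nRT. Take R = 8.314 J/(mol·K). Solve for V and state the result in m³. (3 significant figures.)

Solving PV = nRT for V: V = nRT/P.
P = 0.0785 atm = 7954 Pa; n = 1.36 mmol = 0.001360 mol; T = 330 °C = 603.1 K; R = 8.314 J/(mol·K).
V = 8.574×10^-4 m³

8.57×10^-4 m³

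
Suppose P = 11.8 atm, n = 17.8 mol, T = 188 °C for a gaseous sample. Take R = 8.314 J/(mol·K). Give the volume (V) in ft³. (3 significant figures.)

2.02 ft³

Rearranging PV = nRT for V: V = nRT/P.
P = 11.8 atm = 1.196×10^6 Pa; n = 17.8 mol; T = 188 °C = 461.1 K; R = 8.314 J/(mol·K).
V = 0.05708 m³
0.05708 m³ × (1 ft³ / 0.02832 m³) = 2.016 ft³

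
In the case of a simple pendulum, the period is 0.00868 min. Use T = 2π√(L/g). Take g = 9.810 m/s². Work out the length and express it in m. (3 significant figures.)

Rearranging: L = g·(T/2π)².
T = 0.00868 min = 0.5208 s; g = 9.810 m/s².
L = 0.06740 m

0.0674 m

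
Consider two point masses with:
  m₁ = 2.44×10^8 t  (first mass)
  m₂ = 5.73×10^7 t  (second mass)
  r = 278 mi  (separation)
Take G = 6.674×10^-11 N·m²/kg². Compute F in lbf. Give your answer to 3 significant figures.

Directly: F = Gm₁m₂/r².
m₁ = 2.44×10^8 t = 2.440×10^11 kg; m₂ = 5.73×10^7 t = 5.730×10^10 kg; r = 278 mi = 4.474×10^5 m; G = 6.674×10^-11 N·m²/kg².
F = 4.662 N  (the unit combination reduces to kg·m/s² = N)
4.662 N × (1 lbf / 4.448 N) = 1.048 lbf

1.05 lbf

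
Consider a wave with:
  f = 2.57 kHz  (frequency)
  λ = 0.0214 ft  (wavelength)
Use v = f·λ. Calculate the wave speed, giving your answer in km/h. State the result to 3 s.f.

60.3 km/h

v is given directly by: v = fλ.
f = 2.57 kHz = 2570 Hz; λ = 0.0214 ft = 0.006523 m.
v = 16.76 m/s
16.76 m/s × (1 km/h / 0.2778 m/s) = 60.35 km/h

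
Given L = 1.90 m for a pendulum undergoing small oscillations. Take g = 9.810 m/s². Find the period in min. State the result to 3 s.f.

T is given directly by: T = 2π√(L/g).
L = 1.90 m; g = 9.810 m/s².
T = 2.765 s
2.765 s × (1 min / 60.00 s) = 0.04609 min

0.0461 min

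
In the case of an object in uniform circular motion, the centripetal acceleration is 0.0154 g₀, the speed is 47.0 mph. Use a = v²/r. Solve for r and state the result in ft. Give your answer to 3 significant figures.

9590 ft

Rearranging a = v²/r for r: r = v²/a.
a = 0.0154 g₀ = 0.1510 m/s²; v = 47.0 mph = 21.01 m/s.
r = 2923 m
2923 m × (1 ft / 0.3048 m) = 9590 ft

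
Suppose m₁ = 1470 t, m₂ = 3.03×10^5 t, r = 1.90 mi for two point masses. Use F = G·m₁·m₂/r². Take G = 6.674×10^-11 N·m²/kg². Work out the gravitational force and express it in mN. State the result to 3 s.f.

From Newton's law of gravitation: F = Gm₁m₂/r².
m₁ = 1470 t = 1.470×10^6 kg; m₂ = 3.03×10^5 t = 3.030×10^8 kg; r = 1.90 mi = 3058 m; G = 6.674×10^-11 N·m²/kg².
F = 0.003179 N  (the unit combination reduces to kg·m/s² = N)
0.003179 N × (1 mN / 0.001000 N) = 3.179 mN

3.18 mN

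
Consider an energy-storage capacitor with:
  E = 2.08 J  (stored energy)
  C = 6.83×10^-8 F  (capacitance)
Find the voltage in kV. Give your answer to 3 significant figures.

Solving E = ½C·V² for V: V = √(2E/C).
E = 2.08 J; C = 6.83×10^-8 F.
V = 7804 V
7804 V × (1 kV / 1000 V) = 7.804 kV

7.80 kV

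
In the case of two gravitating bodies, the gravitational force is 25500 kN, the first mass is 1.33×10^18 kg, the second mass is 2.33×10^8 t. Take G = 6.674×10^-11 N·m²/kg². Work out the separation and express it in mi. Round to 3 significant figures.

From Newton's law of gravitation: r = √(G·m₁m₂/F).
F = 25500 kN = 2.550×10^7 N; m₁ = 1.33×10^18 kg; m₂ = 2.33×10^8 t = 2.330×10^11 kg; G = 6.674×10^-11 N·m²/kg².
r = 9.006×10^5 m
9.006×10^5 m × (1 mi / 1609 m) = 559.6 mi

560 mi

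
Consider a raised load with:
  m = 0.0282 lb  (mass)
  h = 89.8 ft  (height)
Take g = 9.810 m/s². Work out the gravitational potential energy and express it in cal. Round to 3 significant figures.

0.821 cal

Directly: PE = mgh.
m = 0.0282 lb = 0.01279 kg; h = 89.8 ft = 27.37 m; g = 9.810 m/s².
PE = 3.435 J
3.435 J × (1 cal / 4.184 J) = 0.8209 cal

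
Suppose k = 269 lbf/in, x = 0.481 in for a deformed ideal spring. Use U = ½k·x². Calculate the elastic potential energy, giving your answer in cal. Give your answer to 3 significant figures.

Directly: U = ½kx².
k = 269 lbf/in = 47109 N/m; x = 0.481 in = 0.01222 m.
U = 3.516 J
3.516 J × (1 cal / 4.184 J) = 0.8403 cal

0.840 cal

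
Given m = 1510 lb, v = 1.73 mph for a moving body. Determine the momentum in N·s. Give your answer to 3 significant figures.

530 N·s

Directly: p = mv.
m = 1510 lb = 684.9 kg; v = 1.73 mph = 0.7734 m/s.
p = 529.7 kg·m/s
Since 1 N·s = 1 kg·m/s, 529.7 N·s.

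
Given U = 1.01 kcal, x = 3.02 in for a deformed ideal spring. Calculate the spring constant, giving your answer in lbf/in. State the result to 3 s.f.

Rearranging: k = 2U/x².
U = 1.01 kcal = 4226 J; x = 3.02 in = 0.07671 m.
k = 1.436×10^6 N/m
1.436×10^6 N/m × (1 lbf/in / 175.1 N/m) = 8202 lbf/in

8200 lbf/in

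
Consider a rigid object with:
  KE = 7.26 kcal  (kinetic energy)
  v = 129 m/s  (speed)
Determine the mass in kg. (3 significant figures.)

3.65 kg

Rearranging: m = 2·KE/v².
KE = 7.26 kcal = 30376 J; v = 129 m/s.
m = 3.651 kg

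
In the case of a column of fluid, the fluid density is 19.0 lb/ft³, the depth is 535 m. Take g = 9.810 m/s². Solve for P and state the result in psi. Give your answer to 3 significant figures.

232 psi

Directly: P = ρgh.
ρ = 19.0 lb/ft³ = 304.4 kg/m³; h = 535 m; g = 9.810 m/s².
P = 1.597×10^6 Pa  (the unit combination reduces to kg/(m·s²) = Pa)
1.597×10^6 Pa × (1 psi / 6895 Pa) = 231.7 psi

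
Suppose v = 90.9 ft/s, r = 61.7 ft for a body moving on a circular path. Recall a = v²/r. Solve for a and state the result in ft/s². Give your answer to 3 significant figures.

Directly: a = v²/r.
v = 90.9 ft/s = 27.71 m/s; r = 61.7 ft = 18.81 m.
a = 40.82 m/s²
40.82 m/s² × (1 ft/s² / 0.3048 m/s²) = 133.9 ft/s²

134 ft/s²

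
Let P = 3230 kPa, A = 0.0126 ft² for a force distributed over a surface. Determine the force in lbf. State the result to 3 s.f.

Rearranging P = F/A for F: F = P·A.
P = 3230 kPa = 3.230×10^6 Pa; A = 0.0126 ft² = 0.001171 m².
F = 3781 N
3781 N × (1 lbf / 4.448 N) = 850.0 lbf

850 lbf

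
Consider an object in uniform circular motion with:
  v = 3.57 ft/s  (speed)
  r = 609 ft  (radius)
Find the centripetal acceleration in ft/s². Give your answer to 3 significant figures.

a is given directly by: a = v²/r.
v = 3.57 ft/s = 1.088 m/s; r = 609 ft = 185.6 m.
a = 0.006379 m/s²
0.006379 m/s² × (1 ft/s² / 0.3048 m/s²) = 0.02093 ft/s²

0.0209 ft/s²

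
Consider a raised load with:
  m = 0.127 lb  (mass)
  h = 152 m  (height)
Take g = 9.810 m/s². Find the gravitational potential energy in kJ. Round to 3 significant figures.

0.0859 kJ

PE is given directly by: PE = mgh.
m = 0.127 lb = 0.05761 kg; h = 152 m; g = 9.810 m/s².
PE = 85.90 J
85.90 J × (1 kJ / 1000 J) = 0.08590 kJ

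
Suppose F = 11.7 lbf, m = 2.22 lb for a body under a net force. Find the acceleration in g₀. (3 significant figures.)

From Newton's second law: a = F/m.
F = 11.7 lbf = 52.04 N; m = 2.22 lb = 1.007 kg.
a = 51.68 m/s²
51.68 m/s² × (1 g₀ / 9.807 m/s²) = 5.270 g₀

5.27 g₀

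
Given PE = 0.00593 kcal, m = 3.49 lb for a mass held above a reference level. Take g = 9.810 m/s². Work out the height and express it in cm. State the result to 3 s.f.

Rearranging: h = PE/(m·g).
PE = 0.00593 kcal = 24.81 J; m = 3.49 lb = 1.583 kg; g = 9.810 m/s².
h = 1.598 m
1.598 m × (1 cm / 0.01000 m) = 159.8 cm

160 cm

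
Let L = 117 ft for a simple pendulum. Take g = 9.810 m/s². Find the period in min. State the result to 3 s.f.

0.200 min

T is given directly by: T = 2π√(L/g).
L = 117 ft = 35.66 m; g = 9.810 m/s².
T = 11.98 s
11.98 s × (1 min / 60.00 s) = 0.1997 min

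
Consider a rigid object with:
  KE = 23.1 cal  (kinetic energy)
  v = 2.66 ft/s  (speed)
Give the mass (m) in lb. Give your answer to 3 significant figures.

648 lb

Solving KE = ½mv² for m: m = 2·KE/v².
KE = 23.1 cal = 96.65 J; v = 2.66 ft/s = 0.8108 m/s.
m = 294.1 kg
294.1 kg × (1 lb / 0.4536 kg) = 648.3 lb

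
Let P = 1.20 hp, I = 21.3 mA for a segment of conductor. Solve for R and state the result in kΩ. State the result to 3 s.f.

Rearranging P = I²R for R: R = P/I².
P = 1.20 hp = 894.8 W; I = 21.3 mA = 0.02130 A.
R = 1.972×10^6 Ω
1.972×10^6 Ω × (1 kΩ / 1000 Ω) = 1972 kΩ

1970 kΩ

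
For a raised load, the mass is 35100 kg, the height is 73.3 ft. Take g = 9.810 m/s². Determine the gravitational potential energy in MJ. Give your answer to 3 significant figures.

7.69 MJ

Directly: PE = mgh.
m = 35100 kg; h = 73.3 ft = 22.34 m; g = 9.810 m/s².
PE = 7.693×10^6 J  (the unit combination reduces to kg·m²/s² = J)
7.693×10^6 J × (1 MJ / 1.000×10^6 J) = 7.693 MJ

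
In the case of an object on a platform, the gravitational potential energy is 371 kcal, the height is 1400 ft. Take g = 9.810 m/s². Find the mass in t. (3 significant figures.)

0.371 t

Rearranging: m = PE/(g·h).
PE = 371 kcal = 1.552×10^6 J; h = 1400 ft = 426.7 m; g = 9.810 m/s².
m = 370.8 kg
370.8 kg × (1 t / 1000 kg) = 0.3708 t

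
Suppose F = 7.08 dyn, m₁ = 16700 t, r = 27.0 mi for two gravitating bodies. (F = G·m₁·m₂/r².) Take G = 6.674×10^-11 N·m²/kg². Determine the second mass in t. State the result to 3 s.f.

1.20×10^5 t

From Newton's law of gravitation: m₂ = F·r²/(G·m₁).
F = 7.08 dyn = 7.080×10^-5 N; m₁ = 16700 t = 1.670×10^7 kg; r = 27.0 mi = 43452 m; G = 6.674×10^-11 N·m²/kg².
m₂ = 1.199×10^8 kg
1.199×10^8 kg × (1 t / 1000 kg) = 1.199×10^5 t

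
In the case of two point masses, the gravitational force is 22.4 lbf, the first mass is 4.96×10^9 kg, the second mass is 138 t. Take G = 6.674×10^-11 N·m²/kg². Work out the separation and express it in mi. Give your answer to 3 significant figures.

Rearranging: r = √(G·m₁m₂/F).
F = 22.4 lbf = 99.64 N; m₁ = 4.96×10^9 kg; m₂ = 138 t = 1.380×10^5 kg; G = 6.674×10^-11 N·m²/kg².
r = 21.41 m
21.41 m × (1 mi / 1609 m) = 0.01330 mi

0.0133 mi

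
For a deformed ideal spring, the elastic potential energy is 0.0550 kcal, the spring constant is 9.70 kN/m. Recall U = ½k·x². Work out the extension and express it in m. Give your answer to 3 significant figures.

0.218 m

Rearranging U = ½k·x² for x: x = √(2U/k).
U = 0.0550 kcal = 230.1 J; k = 9.70 kN/m = 9700 N/m.
x = 0.2178 m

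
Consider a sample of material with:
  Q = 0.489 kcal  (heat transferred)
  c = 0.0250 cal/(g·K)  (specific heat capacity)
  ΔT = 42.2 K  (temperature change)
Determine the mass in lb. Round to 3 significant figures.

1.02 lb

Rearranging Q = m·c·ΔT for m: m = Q/(c·ΔT).
Q = 0.489 kcal = 2046 J; c = 0.0250 cal/(g·K) = 104.6 J/(kg·K); ΔT = 42.2 K.
m = 0.4635 kg
0.4635 kg × (1 lb / 0.4536 kg) = 1.022 lb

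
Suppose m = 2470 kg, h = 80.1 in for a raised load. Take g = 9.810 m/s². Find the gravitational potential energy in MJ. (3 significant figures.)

Directly: PE = mgh.
m = 2470 kg; h = 80.1 in = 2.035 m; g = 9.810 m/s².
PE = 49298 J  (the unit combination reduces to kg·m²/s² = J)
49298 J × (1 MJ / 1.000×10^6 J) = 0.04930 MJ

0.0493 MJ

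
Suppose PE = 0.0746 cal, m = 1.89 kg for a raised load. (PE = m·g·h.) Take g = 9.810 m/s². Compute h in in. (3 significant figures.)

Solving PE = m·g·h for h: h = PE/(m·g).
PE = 0.0746 cal = 0.3121 J; m = 1.89 kg; g = 9.810 m/s².
h = 0.01683 m
0.01683 m × (1 in / 0.02540 m) = 0.6628 in

0.663 in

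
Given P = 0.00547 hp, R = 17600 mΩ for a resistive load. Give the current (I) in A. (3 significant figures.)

0.481 A

Rearranging P = I²R for I: I = √(P/R).
P = 0.00547 hp = 4.079 W; R = 17600 mΩ = 17.60 Ω.
I = 0.4814 A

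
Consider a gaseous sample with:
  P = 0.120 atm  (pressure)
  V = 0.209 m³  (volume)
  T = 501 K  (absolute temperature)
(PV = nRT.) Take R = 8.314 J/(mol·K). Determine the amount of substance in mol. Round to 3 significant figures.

0.610 mol

From the ideal-gas law: n = PV/(RT).
P = 0.120 atm = 12159 Pa; V = 0.209 m³; T = 501 K; R = 8.314 J/(mol·K).
n = 0.6101 mol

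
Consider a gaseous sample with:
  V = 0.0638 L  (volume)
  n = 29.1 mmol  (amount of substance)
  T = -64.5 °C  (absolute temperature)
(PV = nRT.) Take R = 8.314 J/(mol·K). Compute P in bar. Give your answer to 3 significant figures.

Directly: P = nRT/V.
V = 0.0638 L = 6.380×10^-5 m³; n = 29.1 mmol = 0.02910 mol; T = -64.5 °C = 208.6 K; R = 8.314 J/(mol·K).
P = 7.912×10^5 Pa  (the unit combination reduces to kg/(m·s²) = Pa)
7.912×10^5 Pa × (1 bar / 1.000×10^5 Pa) = 7.912 bar

7.91 bar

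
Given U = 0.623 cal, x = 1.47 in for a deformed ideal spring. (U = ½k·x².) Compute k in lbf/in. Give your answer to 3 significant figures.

21.4 lbf/in

Rearranging: k = 2U/x².
U = 0.623 cal = 2.607 J; x = 1.47 in = 0.03734 m.
k = 3739 N/m
3739 N/m × (1 lbf/in / 175.1 N/m) = 21.35 lbf/in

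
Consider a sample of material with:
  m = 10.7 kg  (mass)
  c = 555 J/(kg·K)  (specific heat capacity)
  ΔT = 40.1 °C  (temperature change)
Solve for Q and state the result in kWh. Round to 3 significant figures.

0.0661 kWh

Directly: Q = mcΔT.
m = 10.7 kg; c = 555 J/(kg·K); ΔT = 40.1 °C = 40.10 K.
Q = 2.381×10^5 J
2.381×10^5 J × (1 kWh / 3.600×10^6 J) = 0.06615 kWh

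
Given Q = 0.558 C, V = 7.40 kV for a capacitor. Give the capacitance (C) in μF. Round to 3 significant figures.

75.4 μF

Directly: C = Q/V.
Q = 0.558 C; V = 7.40 kV = 7400 V.
C = 7.541×10^-5 F
7.541×10^-5 F × (1 μF / 1.000×10^-6 F) = 75.41 μF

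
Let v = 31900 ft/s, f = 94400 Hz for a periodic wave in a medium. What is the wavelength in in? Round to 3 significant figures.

4.06 in

Rearranging: λ = v/f.
v = 31900 ft/s = 9723 m/s; f = 94400 Hz.
λ = 0.1030 m
0.1030 m × (1 in / 0.02540 m) = 4.055 in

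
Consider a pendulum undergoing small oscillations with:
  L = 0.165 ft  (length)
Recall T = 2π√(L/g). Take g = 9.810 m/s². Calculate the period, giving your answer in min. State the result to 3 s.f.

0.00750 min

Directly: T = 2π√(L/g).
L = 0.165 ft = 0.05029 m; g = 9.810 m/s².
T = 0.4499 s
0.4499 s × (1 min / 60.00 s) = 0.007498 min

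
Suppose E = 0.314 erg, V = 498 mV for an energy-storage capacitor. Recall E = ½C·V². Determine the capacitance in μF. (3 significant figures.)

0.253 μF

Rearranging: C = 2E/V².
E = 0.314 erg = 3.140×10^-8 J; V = 498 mV = 0.4980 V.
C = 2.532×10^-7 F
2.532×10^-7 F × (1 μF / 1.000×10^-6 F) = 0.2532 μF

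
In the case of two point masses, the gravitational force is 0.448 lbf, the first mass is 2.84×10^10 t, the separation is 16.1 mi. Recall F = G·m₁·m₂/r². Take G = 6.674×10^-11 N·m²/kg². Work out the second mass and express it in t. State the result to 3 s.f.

706 t

From Newton's law of gravitation: m₂ = F·r²/(G·m₁).
F = 0.448 lbf = 1.993 N; m₁ = 2.84×10^10 t = 2.840×10^13 kg; r = 16.1 mi = 25910 m; G = 6.674×10^-11 N·m²/kg².
m₂ = 7.058×10^5 kg
7.058×10^5 kg × (1 t / 1000 kg) = 705.8 t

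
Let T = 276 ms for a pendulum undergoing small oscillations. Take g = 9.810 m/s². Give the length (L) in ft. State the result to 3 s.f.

Solving T = 2π√(L/g) for L: L = g·(T/2π)².
T = 276 ms = 0.2760 s; g = 9.810 m/s².
L = 0.01893 m
0.01893 m × (1 ft / 0.3048 m) = 0.06210 ft

0.0621 ft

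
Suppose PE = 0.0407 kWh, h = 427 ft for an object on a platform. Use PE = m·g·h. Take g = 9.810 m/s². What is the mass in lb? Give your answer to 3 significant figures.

Solving PE = m·g·h for m: m = PE/(g·h).
PE = 0.0407 kWh = 1.465×10^5 J; h = 427 ft = 130.1 m; g = 9.810 m/s².
m = 114.8 kg
114.8 kg × (1 lb / 0.4536 kg) = 253.0 lb

253 lb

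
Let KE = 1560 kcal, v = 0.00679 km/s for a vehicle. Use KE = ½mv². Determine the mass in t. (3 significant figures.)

283 t

Rearranging KE = ½mv² for m: m = 2·KE/v².
KE = 1560 kcal = 6.527×10^6 J; v = 0.00679 km/s = 6.790 m/s.
m = 2.831×10^5 kg
2.831×10^5 kg × (1 t / 1000 kg) = 283.1 t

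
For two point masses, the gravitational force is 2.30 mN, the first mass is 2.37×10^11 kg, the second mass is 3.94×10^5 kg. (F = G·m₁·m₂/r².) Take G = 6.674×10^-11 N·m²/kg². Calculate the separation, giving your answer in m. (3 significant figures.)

Rearranging F = G·m₁·m₂/r² for r: r = √(G·m₁m₂/F).
F = 2.30 mN = 0.002300 N; m₁ = 2.37×10^11 kg; m₂ = 3.94×10^5 kg; G = 6.674×10^-11 N·m²/kg².
r = 52054 m

52100 m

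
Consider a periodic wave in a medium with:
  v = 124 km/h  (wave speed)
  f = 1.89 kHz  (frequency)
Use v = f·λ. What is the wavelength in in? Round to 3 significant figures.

Solving v = f·λ for λ: λ = v/f.
v = 124 km/h = 34.44 m/s; f = 1.89 kHz = 1890 Hz.
λ = 0.01822 m
0.01822 m × (1 in / 0.02540 m) = 0.7175 in

0.718 in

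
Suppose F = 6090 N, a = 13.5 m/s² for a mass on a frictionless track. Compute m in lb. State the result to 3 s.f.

995 lb

Rearranging: m = F/a.
F = 6090 N; a = 13.5 m/s².
m = 451.1 kg
451.1 kg × (1 lb / 0.4536 kg) = 994.5 lb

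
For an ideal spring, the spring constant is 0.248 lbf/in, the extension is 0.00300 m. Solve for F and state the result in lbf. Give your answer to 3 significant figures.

From Hooke's law: F = kx.
k = 0.248 lbf/in = 43.43 N/m; x = 0.00300 m.
F = 0.1303 N
0.1303 N × (1 lbf / 4.448 N) = 0.02929 lbf

0.0293 lbf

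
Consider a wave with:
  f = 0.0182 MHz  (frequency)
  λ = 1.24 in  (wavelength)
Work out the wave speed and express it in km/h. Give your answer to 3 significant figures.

Directly: v = fλ.
f = 0.0182 MHz = 18200 Hz; λ = 1.24 in = 0.03150 m.
v = 573.2 m/s
573.2 m/s × (1 km/h / 0.2778 m/s) = 2064 km/h

2060 km/h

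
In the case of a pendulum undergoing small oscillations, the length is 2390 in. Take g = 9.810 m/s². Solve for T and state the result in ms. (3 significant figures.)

Directly: T = 2π√(L/g).
L = 2390 in = 60.71 m; g = 9.810 m/s².
T = 15.63 s
15.63 s × (1 ms / 0.001000 s) = 15630 ms

15600 ms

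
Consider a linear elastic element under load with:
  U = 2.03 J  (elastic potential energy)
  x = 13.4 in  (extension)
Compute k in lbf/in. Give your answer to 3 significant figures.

Rearranging U = ½k·x² for k: k = 2U/x².
U = 2.03 J; x = 13.4 in = 0.3404 m.
k = 35.05 N/m
35.05 N/m × (1 lbf/in / 175.1 N/m) = 0.2001 lbf/in

0.200 lbf/in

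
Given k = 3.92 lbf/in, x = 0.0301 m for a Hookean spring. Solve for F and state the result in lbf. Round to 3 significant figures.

From Hooke's law: F = kx.
k = 3.92 lbf/in = 686.5 N/m; x = 0.0301 m.
F = 20.66 N
20.66 N × (1 lbf / 4.448 N) = 4.645 lbf

4.65 lbf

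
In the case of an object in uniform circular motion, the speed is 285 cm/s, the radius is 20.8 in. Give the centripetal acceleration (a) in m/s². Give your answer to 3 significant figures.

Directly: a = v²/r.
v = 285 cm/s = 2.850 m/s; r = 20.8 in = 0.5283 m.
a = 15.37 m/s²

15.4 m/s²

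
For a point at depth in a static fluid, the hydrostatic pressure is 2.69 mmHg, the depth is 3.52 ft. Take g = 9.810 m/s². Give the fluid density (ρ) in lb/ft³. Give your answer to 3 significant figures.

Rearranging: ρ = P/(g·h).
P = 2.69 mmHg = 358.6 Pa; h = 3.52 ft = 1.073 m; g = 9.810 m/s².
ρ = 34.07 kg/m³
34.07 kg/m³ × (1 lb/ft³ / 16.02 kg/m³) = 2.127 lb/ft³

2.13 lb/ft³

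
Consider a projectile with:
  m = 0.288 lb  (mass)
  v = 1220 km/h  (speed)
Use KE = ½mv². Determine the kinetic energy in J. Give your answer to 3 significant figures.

KE is given directly by: KE = ½mv².
m = 0.288 lb = 0.1306 kg; v = 1220 km/h = 338.9 m/s.
KE = 7501 J

7500 J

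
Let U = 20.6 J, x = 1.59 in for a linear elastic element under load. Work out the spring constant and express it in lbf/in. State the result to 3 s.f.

Rearranging: k = 2U/x².
U = 20.6 J; x = 1.59 in = 0.04039 m.
k = 25260 N/m
25260 N/m × (1 lbf/in / 175.1 N/m) = 144.2 lbf/in

144 lbf/in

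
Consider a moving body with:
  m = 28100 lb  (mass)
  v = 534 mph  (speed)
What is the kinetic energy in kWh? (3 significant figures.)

Directly: KE = ½mv².
m = 28100 lb = 12746 kg; v = 534 mph = 238.7 m/s.
KE = 3.632×10^8 J
3.632×10^8 J × (1 kWh / 3.600×10^6 J) = 100.9 kWh

101 kWh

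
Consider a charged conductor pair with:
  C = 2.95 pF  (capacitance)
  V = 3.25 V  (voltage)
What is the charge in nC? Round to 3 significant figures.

0.00959 nC

Rearranging C = Q/V for Q: Q = CV.
C = 2.95 pF = 2.950×10^-12 F; V = 3.25 V.
Q = 9.588×10^-12 C  (the unit combination reduces to A·s = C)
9.588×10^-12 C × (1 nC / 1.000×10^-9 C) = 0.009588 nC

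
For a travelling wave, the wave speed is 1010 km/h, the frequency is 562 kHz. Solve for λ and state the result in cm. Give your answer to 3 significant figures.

0.0499 cm

Rearranging: λ = v/f.
v = 1010 km/h = 280.6 m/s; f = 562 kHz = 5.620×10^5 Hz.
λ = 4.992×10^-4 m
4.992×10^-4 m × (1 cm / 0.01000 m) = 0.04992 cm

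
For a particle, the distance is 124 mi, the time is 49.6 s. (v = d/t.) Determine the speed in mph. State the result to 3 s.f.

Directly: v = d/t.
d = 124 mi = 1.996×10^5 m; t = 49.6 s.
v = 4023 m/s
4023 m/s × (1 mph / 0.4470 m/s) = 9000 mph

9000 mph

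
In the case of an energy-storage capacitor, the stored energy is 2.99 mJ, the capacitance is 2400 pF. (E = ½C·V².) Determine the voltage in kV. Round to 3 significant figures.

1.58 kV

Rearranging E = ½C·V² for V: V = √(2E/C).
E = 2.99 mJ = 0.002990 J; C = 2400 pF = 2.400×10^-9 F.
V = 1579 V
1579 V × (1 kV / 1000 V) = 1.579 kV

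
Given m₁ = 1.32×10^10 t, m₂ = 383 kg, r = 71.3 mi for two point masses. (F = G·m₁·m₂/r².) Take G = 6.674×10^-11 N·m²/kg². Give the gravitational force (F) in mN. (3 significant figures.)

0.0256 mN

From Newton's law of gravitation: F = Gm₁m₂/r².
m₁ = 1.32×10^10 t = 1.320×10^13 kg; m₂ = 383 kg; r = 71.3 mi = 1.147×10^5 m; G = 6.674×10^-11 N·m²/kg².
F = 2.563×10^-5 N
2.563×10^-5 N × (1 mN / 0.001000 N) = 0.02563 mN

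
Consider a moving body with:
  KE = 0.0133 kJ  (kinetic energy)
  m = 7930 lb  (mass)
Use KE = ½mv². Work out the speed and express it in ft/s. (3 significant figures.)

Solving KE = ½mv² for v: v = √(2·KE/m).
KE = 0.0133 kJ = 13.30 J; m = 7930 lb = 3597 kg.
v = 0.08599 m/s
0.08599 m/s × (1 ft/s / 0.3048 m/s) = 0.2821 ft/s

0.282 ft/s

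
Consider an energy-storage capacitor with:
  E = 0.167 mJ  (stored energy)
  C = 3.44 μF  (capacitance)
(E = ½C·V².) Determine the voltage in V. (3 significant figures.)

9.85 V

Rearranging E = ½C·V² for V: V = √(2E/C).
E = 0.167 mJ = 1.670×10^-4 J; C = 3.44 μF = 3.440×10^-6 F.
V = 9.854 V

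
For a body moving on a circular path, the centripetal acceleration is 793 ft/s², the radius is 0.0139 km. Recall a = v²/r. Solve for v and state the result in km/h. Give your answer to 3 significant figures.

Solving a = v²/r for v: v = √(a·r).
a = 793 ft/s² = 241.7 m/s²; r = 0.0139 km = 13.90 m.
v = 57.96 m/s
57.96 m/s × (1 km/h / 0.2778 m/s) = 208.7 km/h

209 km/h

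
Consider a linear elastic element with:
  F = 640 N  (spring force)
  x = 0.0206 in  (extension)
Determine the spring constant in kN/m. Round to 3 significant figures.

From Hooke's law: k = F/x.
F = 640 N; x = 0.0206 in = 5.232×10^-4 m.
k = 1.223×10^6 N/m
1.223×10^6 N/m × (1 kN/m / 1000 N/m) = 1223 kN/m

1220 kN/m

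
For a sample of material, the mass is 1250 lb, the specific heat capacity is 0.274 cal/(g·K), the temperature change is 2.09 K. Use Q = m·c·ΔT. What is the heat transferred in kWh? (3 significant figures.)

Q is given directly by: Q = mcΔT.
m = 1250 lb = 567.0 kg; c = 0.274 cal/(g·K) = 1146 J/(kg·K); ΔT = 2.09 K.
Q = 1.359×10^6 J  (the unit combination reduces to kg·m²/s² = J)
1.359×10^6 J × (1 kWh / 3.600×10^6 J) = 0.3774 kWh

0.377 kWh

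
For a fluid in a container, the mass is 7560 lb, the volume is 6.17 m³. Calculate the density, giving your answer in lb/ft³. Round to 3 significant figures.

Directly: ρ = m/V.
m = 7560 lb = 3429 kg; V = 6.17 m³.
ρ = 555.8 kg/m³
555.8 kg/m³ × (1 lb/ft³ / 16.02 kg/m³) = 34.70 lb/ft³

34.7 lb/ft³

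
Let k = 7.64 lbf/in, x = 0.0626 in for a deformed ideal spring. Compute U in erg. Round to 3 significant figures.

16900 erg

U is given directly by: U = ½kx².
k = 7.64 lbf/in = 1338 N/m; x = 0.0626 in = 0.001590 m.
U = 0.001691 J  (the unit combination reduces to kg·m²/s² = J)
0.001691 J × (1 erg / 1.000×10^-7 J) = 16913 erg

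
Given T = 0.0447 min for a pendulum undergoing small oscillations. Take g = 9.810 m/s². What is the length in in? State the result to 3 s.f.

70.4 in

Solving T = 2π√(L/g) for L: L = g·(T/2π)².
T = 0.0447 min = 2.682 s; g = 9.810 m/s².
L = 1.787 m
1.787 m × (1 in / 0.02540 m) = 70.37 in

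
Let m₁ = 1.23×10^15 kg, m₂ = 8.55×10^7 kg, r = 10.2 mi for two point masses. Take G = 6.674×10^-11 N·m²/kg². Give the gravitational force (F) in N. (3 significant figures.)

26000 N

From Newton's law of gravitation: F = Gm₁m₂/r².
m₁ = 1.23×10^15 kg; m₂ = 8.55×10^7 kg; r = 10.2 mi = 16415 m; G = 6.674×10^-11 N·m²/kg².
F = 26047 N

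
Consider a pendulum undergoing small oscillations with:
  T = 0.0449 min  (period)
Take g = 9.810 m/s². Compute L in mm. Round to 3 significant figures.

Solving T = 2π√(L/g) for L: L = g·(T/2π)².
T = 0.0449 min = 2.694 s; g = 9.810 m/s².
L = 1.803 m
1.803 m × (1 mm / 0.001000 m) = 1803 mm

1800 mm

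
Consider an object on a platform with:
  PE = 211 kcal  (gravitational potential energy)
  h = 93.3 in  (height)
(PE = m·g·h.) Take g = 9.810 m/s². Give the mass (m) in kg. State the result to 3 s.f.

38000 kg

Solving PE = m·g·h for m: m = PE/(g·h).
PE = 211 kcal = 8.828×10^5 J; h = 93.3 in = 2.370 m; g = 9.810 m/s².
m = 37974 kg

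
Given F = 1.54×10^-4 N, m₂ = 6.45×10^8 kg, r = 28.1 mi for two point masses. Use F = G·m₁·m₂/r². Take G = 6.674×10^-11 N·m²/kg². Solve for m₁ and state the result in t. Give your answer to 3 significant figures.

From Newton's law of gravitation: m₁ = F·r²/(G·m₂).
F = 1.54×10^-4 N; m₂ = 6.45×10^8 kg; r = 28.1 mi = 45223 m; G = 6.674×10^-11 N·m²/kg².
m₁ = 7.316×10^6 kg
7.316×10^6 kg × (1 t / 1000 kg) = 7316 t

7320 t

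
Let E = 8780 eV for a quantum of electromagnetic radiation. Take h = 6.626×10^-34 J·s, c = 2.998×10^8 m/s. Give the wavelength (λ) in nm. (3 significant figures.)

Solving E = h·c/λ for λ: λ = hc/E.
E = 8780 eV = 1.407×10^-15 J; h = 6.626×10^-34 J·s; c = 2.998×10^8 m/s.
λ = 1.412×10^-10 m
1.412×10^-10 m × (1 nm / 1.000×10^-9 m) = 0.1412 nm

0.141 nm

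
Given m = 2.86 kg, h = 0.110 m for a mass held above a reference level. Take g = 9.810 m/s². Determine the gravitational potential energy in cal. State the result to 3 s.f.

0.738 cal

Directly: PE = mgh.
m = 2.86 kg; h = 0.110 m; g = 9.810 m/s².
PE = 3.086 J  (the unit combination reduces to kg·m²/s² = J)
3.086 J × (1 cal / 4.184 J) = 0.7376 cal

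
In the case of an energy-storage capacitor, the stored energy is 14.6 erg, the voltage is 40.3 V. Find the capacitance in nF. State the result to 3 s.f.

Rearranging: C = 2E/V².
E = 14.6 erg = 1.460×10^-6 J; V = 40.3 V.
C = 1.798×10^-9 F
1.798×10^-9 F × (1 nF / 1.000×10^-9 F) = 1.798 nF

1.80 nF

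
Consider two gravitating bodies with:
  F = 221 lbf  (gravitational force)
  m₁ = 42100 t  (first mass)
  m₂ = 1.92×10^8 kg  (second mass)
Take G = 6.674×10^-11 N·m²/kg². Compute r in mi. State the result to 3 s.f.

0.0146 mi

Rearranging: r = √(G·m₁m₂/F).
F = 221 lbf = 983.1 N; m₁ = 42100 t = 4.210×10^7 kg; m₂ = 1.92×10^8 kg; G = 6.674×10^-11 N·m²/kg².
r = 23.43 m
23.43 m × (1 mi / 1609 m) = 0.01456 mi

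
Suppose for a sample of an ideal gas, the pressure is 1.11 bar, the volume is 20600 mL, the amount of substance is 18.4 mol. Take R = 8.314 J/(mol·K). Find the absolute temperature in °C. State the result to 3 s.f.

From the ideal-gas law: T = PV/(nR).
P = 1.11 bar = 1.110×10^5 Pa; V = 20600 mL = 0.02060 m³; n = 18.4 mol; R = 8.314 J/(mol·K).
T = 14.95 K
14.95 K − 273.15 = -258.2 °C

-258 °C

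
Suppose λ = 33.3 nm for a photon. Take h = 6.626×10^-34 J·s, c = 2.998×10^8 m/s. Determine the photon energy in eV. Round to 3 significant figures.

E is given directly by: E = hc/λ.
λ = 33.3 nm = 3.330×10^-8 m; h = 6.626×10^-34 J·s; c = 2.998×10^8 m/s.
E = 5.965×10^-18 J
5.965×10^-18 J × (1 eV / 1.602×10^-19 J) = 37.23 eV

37.2 eV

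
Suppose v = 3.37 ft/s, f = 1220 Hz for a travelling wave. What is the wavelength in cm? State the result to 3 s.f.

Rearranging v = f·λ for λ: λ = v/f.
v = 3.37 ft/s = 1.027 m/s; f = 1220 Hz.
λ = 8.419×10^-4 m
8.419×10^-4 m × (1 cm / 0.01000 m) = 0.08419 cm

0.0842 cm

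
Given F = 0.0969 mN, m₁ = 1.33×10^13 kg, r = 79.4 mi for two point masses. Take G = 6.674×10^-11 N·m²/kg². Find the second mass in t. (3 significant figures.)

Rearranging: m₂ = F·r²/(G·m₁).
F = 0.0969 mN = 9.690×10^-5 N; m₁ = 1.33×10^13 kg; r = 79.4 mi = 1.278×10^5 m; G = 6.674×10^-11 N·m²/kg².
m₂ = 1782 kg
1782 kg × (1 t / 1000 kg) = 1.782 t

1.78 t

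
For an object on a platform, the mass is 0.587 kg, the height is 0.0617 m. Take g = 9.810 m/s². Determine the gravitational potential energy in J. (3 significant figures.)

0.355 J

PE is given directly by: PE = mgh.
m = 0.587 kg; h = 0.0617 m; g = 9.810 m/s².
PE = 0.3553 J  (the unit combination reduces to kg·m²/s² = J)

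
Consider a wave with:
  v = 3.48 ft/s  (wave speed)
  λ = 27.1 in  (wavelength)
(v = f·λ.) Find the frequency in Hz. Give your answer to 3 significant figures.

Rearranging: f = v/λ.
v = 3.48 ft/s = 1.061 m/s; λ = 27.1 in = 0.6883 m.
f = 1.541 Hz

1.54 Hz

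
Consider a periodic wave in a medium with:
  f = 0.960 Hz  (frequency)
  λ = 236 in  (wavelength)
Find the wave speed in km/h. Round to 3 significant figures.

Directly: v = fλ.
f = 0.960 Hz; λ = 236 in = 5.994 m.
v = 5.755 m/s
5.755 m/s × (1 km/h / 0.2778 m/s) = 20.72 km/h

20.7 km/h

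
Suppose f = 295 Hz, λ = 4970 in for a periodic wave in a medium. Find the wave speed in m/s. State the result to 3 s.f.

37200 m/s

Directly: v = fλ.
f = 295 Hz; λ = 4970 in = 126.2 m.
v = 37240 m/s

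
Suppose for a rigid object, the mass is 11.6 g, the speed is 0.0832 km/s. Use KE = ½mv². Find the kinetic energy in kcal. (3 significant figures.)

Directly: KE = ½mv².
m = 11.6 g = 0.01160 kg; v = 0.0832 km/s = 83.20 m/s.
KE = 40.15 J
40.15 J × (1 kcal / 4184 J) = 0.009596 kcal

0.00960 kcal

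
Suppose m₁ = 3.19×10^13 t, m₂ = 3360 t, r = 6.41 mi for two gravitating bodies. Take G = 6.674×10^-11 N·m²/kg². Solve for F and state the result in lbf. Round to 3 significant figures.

From Newton's law of gravitation: F = Gm₁m₂/r².
m₁ = 3.19×10^13 t = 3.190×10^16 kg; m₂ = 3360 t = 3.360×10^6 kg; r = 6.41 mi = 10316 m; G = 6.674×10^-11 N·m²/kg².
F = 67221 N  (the unit combination reduces to kg·m/s² = N)
67221 N × (1 lbf / 4.448 N) = 15112 lbf

15100 lbf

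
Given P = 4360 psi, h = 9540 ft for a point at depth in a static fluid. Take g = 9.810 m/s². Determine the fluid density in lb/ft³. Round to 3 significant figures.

65.8 lb/ft³

Rearranging: ρ = P/(g·h).
P = 4360 psi = 3.006×10^7 Pa; h = 9540 ft = 2908 m; g = 9.810 m/s².
ρ = 1054 kg/m³
1054 kg/m³ × (1 lb/ft³ / 16.02 kg/m³) = 65.79 lb/ft³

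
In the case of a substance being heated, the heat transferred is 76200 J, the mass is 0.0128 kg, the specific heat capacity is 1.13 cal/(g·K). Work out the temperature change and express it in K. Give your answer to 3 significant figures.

1260 K

Rearranging: ΔT = Q/(m·c).
Q = 76200 J; m = 0.0128 kg; c = 1.13 cal/(g·K) = 4728 J/(kg·K).
ΔT = 1259 K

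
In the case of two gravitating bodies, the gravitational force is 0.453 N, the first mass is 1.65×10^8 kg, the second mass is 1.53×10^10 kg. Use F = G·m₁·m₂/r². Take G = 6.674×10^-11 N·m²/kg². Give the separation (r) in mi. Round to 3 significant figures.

12.0 mi

Rearranging F = G·m₁·m₂/r² for r: r = √(G·m₁m₂/F).
F = 0.453 N; m₁ = 1.65×10^8 kg; m₂ = 1.53×10^10 kg; G = 6.674×10^-11 N·m²/kg².
r = 19286 m
19286 m × (1 mi / 1609 m) = 11.98 mi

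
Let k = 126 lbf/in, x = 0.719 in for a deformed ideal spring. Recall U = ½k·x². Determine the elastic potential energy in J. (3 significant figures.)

U is given directly by: U = ½kx².
k = 126 lbf/in = 22066 N/m; x = 0.719 in = 0.01826 m.
U = 3.680 J

3.68 J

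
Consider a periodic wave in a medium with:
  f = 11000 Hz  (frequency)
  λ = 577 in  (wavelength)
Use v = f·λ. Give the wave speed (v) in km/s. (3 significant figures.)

161 km/s

v is given directly by: v = fλ.
f = 11000 Hz; λ = 577 in = 14.66 m.
v = 1.612×10^5 m/s
1.612×10^5 m/s × (1 km/s / 1000 m/s) = 161.2 km/s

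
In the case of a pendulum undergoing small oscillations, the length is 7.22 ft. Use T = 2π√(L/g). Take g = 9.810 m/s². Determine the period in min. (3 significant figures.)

Directly: T = 2π√(L/g).
L = 7.22 ft = 2.201 m; g = 9.810 m/s².
T = 2.976 s
2.976 s × (1 min / 60.00 s) = 0.04960 min

0.0496 min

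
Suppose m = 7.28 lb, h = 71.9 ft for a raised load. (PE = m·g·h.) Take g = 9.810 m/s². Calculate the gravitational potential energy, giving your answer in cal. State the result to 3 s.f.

170 cal

PE is given directly by: PE = mgh.
m = 7.28 lb = 3.302 kg; h = 71.9 ft = 21.92 m; g = 9.810 m/s².
PE = 709.9 J
709.9 J × (1 cal / 4.184 J) = 169.7 cal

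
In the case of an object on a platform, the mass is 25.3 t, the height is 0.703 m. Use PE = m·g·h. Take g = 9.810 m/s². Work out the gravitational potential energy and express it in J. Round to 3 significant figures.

1.74×10^5 J

Directly: PE = mgh.
m = 25.3 t = 25300 kg; h = 0.703 m; g = 9.810 m/s².
PE = 1.745×10^5 J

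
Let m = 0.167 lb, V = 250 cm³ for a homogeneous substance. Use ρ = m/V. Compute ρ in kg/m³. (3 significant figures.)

Directly: ρ = m/V.
m = 0.167 lb = 0.07575 kg; V = 250 cm³ = 2.500×10^-4 m³.
ρ = 303.0 kg/m³

303 kg/m³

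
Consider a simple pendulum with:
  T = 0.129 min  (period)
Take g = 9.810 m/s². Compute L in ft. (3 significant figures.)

Rearranging: L = g·(T/2π)².
T = 0.129 min = 7.740 s; g = 9.810 m/s².
L = 14.89 m
14.89 m × (1 ft / 0.3048 m) = 48.84 ft

48.8 ft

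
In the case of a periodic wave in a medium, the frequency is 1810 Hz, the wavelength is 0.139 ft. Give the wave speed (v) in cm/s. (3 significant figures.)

7670 cm/s

v is given directly by: v = fλ.
f = 1810 Hz; λ = 0.139 ft = 0.04237 m.
v = 76.68 m/s
76.68 m/s × (1 cm/s / 0.01000 m/s) = 7668 cm/s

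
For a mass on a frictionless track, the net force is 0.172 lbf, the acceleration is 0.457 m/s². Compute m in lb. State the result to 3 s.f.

3.69 lb

Rearranging F = m·a for m: m = F/a.
F = 0.172 lbf = 0.7651 N; a = 0.457 m/s².
m = 1.674 kg
1.674 kg × (1 lb / 0.4536 kg) = 3.691 lb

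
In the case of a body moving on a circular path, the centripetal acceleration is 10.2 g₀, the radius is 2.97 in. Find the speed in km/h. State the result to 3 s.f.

9.89 km/h

Rearranging a = v²/r for v: v = √(a·r).
a = 10.2 g₀ = 100.0 m/s²; r = 2.97 in = 0.07544 m.
v = 2.747 m/s
2.747 m/s × (1 km/h / 0.2778 m/s) = 9.889 km/h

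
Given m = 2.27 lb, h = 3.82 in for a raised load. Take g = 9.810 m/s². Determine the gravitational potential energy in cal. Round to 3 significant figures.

0.234 cal

PE is given directly by: PE = mgh.
m = 2.27 lb = 1.030 kg; h = 3.82 in = 0.09703 m; g = 9.810 m/s².
PE = 0.9801 J  (the unit combination reduces to kg·m²/s² = J)
0.9801 J × (1 cal / 4.184 J) = 0.2342 cal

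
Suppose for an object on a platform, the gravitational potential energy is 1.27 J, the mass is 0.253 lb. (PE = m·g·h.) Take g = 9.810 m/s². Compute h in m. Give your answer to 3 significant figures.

Solving PE = m·g·h for h: h = PE/(m·g).
PE = 1.27 J; m = 0.253 lb = 0.1148 kg; g = 9.810 m/s².
h = 1.128 m

1.13 m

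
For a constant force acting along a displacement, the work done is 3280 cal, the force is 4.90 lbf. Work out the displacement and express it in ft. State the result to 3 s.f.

2070 ft

Solving W = F·d for d: d = W/F.
W = 3280 cal = 13724 J; F = 4.90 lbf = 21.80 N.
d = 629.6 m
629.6 m × (1 ft / 0.3048 m) = 2066 ft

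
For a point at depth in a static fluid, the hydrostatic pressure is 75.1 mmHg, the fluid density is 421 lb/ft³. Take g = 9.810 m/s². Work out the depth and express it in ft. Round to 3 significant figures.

0.497 ft

Rearranging: h = P/(ρ·g).
P = 75.1 mmHg = 10012 Pa; ρ = 421 lb/ft³ = 6744 kg/m³; g = 9.810 m/s².
h = 0.1513 m
0.1513 m × (1 ft / 0.3048 m) = 0.4965 ft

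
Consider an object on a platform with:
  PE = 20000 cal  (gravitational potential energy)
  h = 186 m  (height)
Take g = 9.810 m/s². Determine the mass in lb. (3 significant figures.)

101 lb

Solving PE = m·g·h for m: m = PE/(g·h).
PE = 20000 cal = 83680 J; h = 186 m; g = 9.810 m/s².
m = 45.86 kg
45.86 kg × (1 lb / 0.4536 kg) = 101.1 lb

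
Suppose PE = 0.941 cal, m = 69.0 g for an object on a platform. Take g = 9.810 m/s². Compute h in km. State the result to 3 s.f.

0.00582 km

Rearranging PE = m·g·h for h: h = PE/(m·g).
PE = 0.941 cal = 3.937 J; m = 69.0 g = 0.06900 kg; g = 9.810 m/s².
h = 5.817 m
5.817 m × (1 km / 1000 m) = 0.005817 km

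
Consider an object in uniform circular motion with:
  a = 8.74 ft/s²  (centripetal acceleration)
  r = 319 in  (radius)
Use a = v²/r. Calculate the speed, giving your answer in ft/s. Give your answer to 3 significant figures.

Rearranging: v = √(a·r).
a = 8.74 ft/s² = 2.664 m/s²; r = 319 in = 8.103 m.
v = 4.646 m/s
4.646 m/s × (1 ft/s / 0.3048 m/s) = 15.24 ft/s

15.2 ft/s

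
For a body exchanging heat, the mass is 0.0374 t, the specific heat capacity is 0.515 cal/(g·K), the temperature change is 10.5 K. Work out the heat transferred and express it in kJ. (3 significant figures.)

Directly: Q = mcΔT.
m = 0.0374 t = 37.40 kg; c = 0.515 cal/(g·K) = 2155 J/(kg·K); ΔT = 10.5 K.
Q = 8.462×10^5 J
8.462×10^5 J × (1 kJ / 1000 J) = 846.2 kJ

846 kJ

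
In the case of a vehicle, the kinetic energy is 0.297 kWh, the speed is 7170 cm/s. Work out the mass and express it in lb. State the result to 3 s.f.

917 lb

Solving KE = ½mv² for m: m = 2·KE/v².
KE = 0.297 kWh = 1.069×10^6 J; v = 7170 cm/s = 71.70 m/s.
m = 416.0 kg
416.0 kg × (1 lb / 0.4536 kg) = 917.0 lb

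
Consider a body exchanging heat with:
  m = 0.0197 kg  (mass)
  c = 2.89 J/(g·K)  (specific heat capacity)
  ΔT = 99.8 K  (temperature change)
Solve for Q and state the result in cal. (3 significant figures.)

1360 cal

Q is given directly by: Q = mcΔT.
m = 0.0197 kg; c = 2.89 J/(g·K) = 2890 J/(kg·K); ΔT = 99.8 K.
Q = 5682 J  (the unit combination reduces to kg·m²/s² = J)
5682 J × (1 cal / 4.184 J) = 1358 cal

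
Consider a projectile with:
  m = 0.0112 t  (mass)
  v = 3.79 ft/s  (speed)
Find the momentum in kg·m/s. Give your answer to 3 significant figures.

p is given directly by: p = mv.
m = 0.0112 t = 11.20 kg; v = 3.79 ft/s = 1.155 m/s.
p = 12.94 kg·m/s  (the unit combination reduces to kg·m/s = kg·m/s)

12.9 kg·m/s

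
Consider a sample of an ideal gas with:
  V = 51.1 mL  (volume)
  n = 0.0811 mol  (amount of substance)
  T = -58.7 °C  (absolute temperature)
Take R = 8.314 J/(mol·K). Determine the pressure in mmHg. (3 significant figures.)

P is given directly by: P = nRT/V.
V = 51.1 mL = 5.110×10^-5 m³; n = 0.0811 mol; T = -58.7 °C = 214.4 K; R = 8.314 J/(mol·K).
P = 2.830×10^6 Pa  (the unit combination reduces to kg/(m·s²) = Pa)
2.830×10^6 Pa × (1 mmHg / 133.3 Pa) = 21224 mmHg

21200 mmHg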